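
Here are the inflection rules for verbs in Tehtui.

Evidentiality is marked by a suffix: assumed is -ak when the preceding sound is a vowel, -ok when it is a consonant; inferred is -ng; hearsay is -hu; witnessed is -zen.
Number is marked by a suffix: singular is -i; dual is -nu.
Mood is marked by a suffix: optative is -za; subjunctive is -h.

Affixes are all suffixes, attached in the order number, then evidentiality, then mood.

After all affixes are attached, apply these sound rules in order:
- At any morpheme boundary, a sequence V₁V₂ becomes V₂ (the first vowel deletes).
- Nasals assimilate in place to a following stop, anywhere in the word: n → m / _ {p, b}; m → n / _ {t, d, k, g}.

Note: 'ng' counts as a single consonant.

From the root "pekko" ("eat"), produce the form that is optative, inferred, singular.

pekkingza

Attach number singular -i → pekkoi.
Attach evidentiality inferred -ng → pekkoing.
Attach mood optative -za → pekkoingza.
Apply vowel deletion: pekkoingza → pekkingza.
Nasal assimilation: no change.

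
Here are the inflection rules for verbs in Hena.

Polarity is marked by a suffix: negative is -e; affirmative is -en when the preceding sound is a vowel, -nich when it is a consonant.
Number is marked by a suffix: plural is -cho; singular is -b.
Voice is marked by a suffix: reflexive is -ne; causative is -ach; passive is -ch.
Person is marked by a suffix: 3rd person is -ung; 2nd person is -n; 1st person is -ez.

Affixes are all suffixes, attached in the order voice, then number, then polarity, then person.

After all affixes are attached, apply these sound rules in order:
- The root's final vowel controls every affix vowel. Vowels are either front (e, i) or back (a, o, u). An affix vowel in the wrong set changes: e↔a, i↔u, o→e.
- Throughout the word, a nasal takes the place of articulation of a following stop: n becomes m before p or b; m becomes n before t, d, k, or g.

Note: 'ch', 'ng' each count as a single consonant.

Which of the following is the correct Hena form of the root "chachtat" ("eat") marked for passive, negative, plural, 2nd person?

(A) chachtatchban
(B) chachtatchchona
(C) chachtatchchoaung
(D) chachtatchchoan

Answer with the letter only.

Attach voice passive -ch → chachtatch.
Attach number plural -cho → chachtatchcho.
Attach polarity negative -e → chachtatchchoe.
Attach person 2nd person -n → chachtatchchoen.
Apply vowel harmony: chachtatchchoen → chachtatchchoan.
Nasal assimilation: no change.
So the correct form is chachtatchchoan, option (D).
(A) chachtatchban is wrong: it uses singular instead of plural for number.
(B) chachtatchchona is wrong: it has the affixes in the wrong order.
(C) chachtatchchoaung is wrong: it uses 3rd person instead of 2nd person for person.

D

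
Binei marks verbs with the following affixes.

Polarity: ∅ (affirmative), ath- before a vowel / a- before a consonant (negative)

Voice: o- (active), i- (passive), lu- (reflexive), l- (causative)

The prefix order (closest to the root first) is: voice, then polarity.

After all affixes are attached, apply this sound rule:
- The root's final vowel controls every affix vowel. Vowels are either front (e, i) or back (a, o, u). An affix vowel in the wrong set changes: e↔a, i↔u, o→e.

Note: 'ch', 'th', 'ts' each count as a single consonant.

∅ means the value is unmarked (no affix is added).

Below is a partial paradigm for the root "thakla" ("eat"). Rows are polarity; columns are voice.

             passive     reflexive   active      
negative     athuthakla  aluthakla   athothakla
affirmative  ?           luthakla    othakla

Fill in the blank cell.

uthakla

Attach voice passive i- → ithakla.
polarity = affirmative: zero marking, form stays ithakla.
Apply vowel harmony: ithakla → uthakla.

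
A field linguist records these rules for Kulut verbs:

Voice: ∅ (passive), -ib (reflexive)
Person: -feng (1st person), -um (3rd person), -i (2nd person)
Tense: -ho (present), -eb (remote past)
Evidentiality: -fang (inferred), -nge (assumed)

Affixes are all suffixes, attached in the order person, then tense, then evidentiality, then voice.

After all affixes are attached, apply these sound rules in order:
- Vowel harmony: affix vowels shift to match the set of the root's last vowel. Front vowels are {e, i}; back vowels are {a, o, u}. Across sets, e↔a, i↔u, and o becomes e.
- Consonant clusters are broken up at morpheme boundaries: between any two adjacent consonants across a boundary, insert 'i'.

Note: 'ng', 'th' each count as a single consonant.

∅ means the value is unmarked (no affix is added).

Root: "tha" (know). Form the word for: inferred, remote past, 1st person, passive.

Attach person 1st person -feng → thafeng.
Attach tense remote past -eb → thafengeb.
Attach evidentiality inferred -fang → thafengebfang.
voice = passive: zero marking, form stays thafengebfang.
Apply vowel harmony: thafengebfang → thafangabfang.
Apply epenthesis: thafangabfang → thafangabifang.

thafangabifang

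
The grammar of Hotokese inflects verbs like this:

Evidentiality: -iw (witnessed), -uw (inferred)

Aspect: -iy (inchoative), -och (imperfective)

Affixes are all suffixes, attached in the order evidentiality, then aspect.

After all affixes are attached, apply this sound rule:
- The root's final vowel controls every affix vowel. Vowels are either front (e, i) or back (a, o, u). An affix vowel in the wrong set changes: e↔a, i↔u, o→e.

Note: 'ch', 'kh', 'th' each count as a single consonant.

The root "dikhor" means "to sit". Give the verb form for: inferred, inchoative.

Attach evidentiality inferred -uw → dikhoruw.
Attach aspect inchoative -iy → dikhoruwiy.
Apply vowel harmony: dikhoruwiy → dikhoruwuy.

dikhoruwuy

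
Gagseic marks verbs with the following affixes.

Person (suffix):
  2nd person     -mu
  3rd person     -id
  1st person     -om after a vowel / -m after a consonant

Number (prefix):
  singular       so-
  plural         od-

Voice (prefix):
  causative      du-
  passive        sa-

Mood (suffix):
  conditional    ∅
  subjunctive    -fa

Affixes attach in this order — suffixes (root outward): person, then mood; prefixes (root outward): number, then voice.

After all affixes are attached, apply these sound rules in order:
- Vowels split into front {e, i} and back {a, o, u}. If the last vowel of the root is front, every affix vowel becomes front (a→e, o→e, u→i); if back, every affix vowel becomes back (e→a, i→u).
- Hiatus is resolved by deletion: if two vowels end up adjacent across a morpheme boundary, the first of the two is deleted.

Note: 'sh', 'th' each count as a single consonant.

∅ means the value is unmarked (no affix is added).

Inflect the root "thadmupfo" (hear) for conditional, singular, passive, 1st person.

sasothadmupfom

Attach number singular so- → sothadmupfo.
Attach person 1st person -om (after vowel 'o') → sothadmupfoom.
mood = conditional: zero marking, form stays sothadmupfoom.
Attach voice passive sa- → sasothadmupfoom.
Vowel harmony: no change.
Apply vowel deletion: sasothadmupfoom → sasothadmupfom.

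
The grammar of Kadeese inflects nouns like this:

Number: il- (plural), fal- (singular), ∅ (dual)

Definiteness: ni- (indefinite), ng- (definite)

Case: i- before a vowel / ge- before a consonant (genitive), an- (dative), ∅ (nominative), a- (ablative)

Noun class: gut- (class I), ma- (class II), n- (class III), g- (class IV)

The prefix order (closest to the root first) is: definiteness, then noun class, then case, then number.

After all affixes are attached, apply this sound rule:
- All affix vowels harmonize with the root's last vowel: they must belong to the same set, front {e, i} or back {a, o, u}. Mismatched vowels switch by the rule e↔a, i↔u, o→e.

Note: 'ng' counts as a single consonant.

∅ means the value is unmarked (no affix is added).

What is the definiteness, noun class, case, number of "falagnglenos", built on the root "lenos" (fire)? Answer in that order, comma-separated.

definite, class IV, ablative, singular

Segment: fal-a-g-ng-lenos.
definiteness: ng- → definite.
noun class: g- → class IV.
case: a- → ablative.
number: fal- → singular.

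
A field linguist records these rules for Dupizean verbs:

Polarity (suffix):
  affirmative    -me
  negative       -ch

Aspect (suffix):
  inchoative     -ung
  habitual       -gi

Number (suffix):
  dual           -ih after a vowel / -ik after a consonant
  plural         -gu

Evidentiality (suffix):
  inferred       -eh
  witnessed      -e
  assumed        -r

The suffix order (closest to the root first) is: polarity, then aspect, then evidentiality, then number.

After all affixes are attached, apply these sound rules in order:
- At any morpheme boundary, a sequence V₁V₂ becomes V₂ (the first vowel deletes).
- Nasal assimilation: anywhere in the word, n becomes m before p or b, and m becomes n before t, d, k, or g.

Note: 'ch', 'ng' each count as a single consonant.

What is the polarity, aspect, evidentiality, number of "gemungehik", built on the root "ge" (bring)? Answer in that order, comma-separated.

Segment: ge-me-ung-eh-ik.
polarity: -me → affirmative.
aspect: -ung → inchoative.
evidentiality: -eh → inferred.
number: -ih/ik → dual.

affirmative, inchoative, inferred, dual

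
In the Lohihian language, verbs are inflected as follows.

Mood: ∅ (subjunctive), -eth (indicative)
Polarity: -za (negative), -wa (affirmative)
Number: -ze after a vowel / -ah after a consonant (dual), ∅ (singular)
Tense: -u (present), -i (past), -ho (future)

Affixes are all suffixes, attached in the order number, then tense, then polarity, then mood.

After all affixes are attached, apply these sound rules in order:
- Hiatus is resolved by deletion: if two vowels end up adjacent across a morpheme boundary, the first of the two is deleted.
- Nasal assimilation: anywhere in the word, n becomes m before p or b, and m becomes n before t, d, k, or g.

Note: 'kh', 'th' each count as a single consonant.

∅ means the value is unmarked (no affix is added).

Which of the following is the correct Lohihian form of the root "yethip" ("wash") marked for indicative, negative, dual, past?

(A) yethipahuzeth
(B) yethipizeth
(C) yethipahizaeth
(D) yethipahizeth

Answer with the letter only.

Attach number dual -ah (after consonant 'p') → yethipah.
Attach tense past -i → yethipahi.
Attach polarity negative -za → yethipahiza.
Attach mood indicative -eth → yethipahizaeth.
Apply vowel deletion: yethipahizaeth → yethipahizeth.
Nasal assimilation: no change.
So the correct form is yethipahizeth, option (D).
(B) yethipizeth is wrong: it uses singular instead of dual for number.
(C) yethipahizaeth is wrong: it fails to apply the sound rule(s).
(A) yethipahuzeth is wrong: it uses present instead of past for tense.

D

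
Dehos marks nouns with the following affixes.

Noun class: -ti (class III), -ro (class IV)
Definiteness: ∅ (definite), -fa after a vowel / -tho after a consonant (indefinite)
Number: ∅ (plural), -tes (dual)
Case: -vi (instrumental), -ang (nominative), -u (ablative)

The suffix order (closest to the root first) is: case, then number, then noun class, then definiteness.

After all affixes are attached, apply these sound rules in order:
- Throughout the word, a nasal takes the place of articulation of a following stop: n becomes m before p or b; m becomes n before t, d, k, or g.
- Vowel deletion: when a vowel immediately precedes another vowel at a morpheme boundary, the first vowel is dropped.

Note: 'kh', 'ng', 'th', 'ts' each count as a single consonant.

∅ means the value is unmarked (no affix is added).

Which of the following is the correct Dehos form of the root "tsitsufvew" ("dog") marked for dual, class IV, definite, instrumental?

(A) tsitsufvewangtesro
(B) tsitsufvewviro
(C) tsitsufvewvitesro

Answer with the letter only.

Attach case instrumental -vi → tsitsufvewvi.
Attach number dual -tes → tsitsufvewvites.
Attach noun class class IV -ro → tsitsufvewvitesro.
definiteness = definite: zero marking, form stays tsitsufvewvitesro.
Nasal assimilation: no change.
Vowel deletion: no change.
So the correct form is tsitsufvewvitesro, option (C).
(A) tsitsufvewangtesro is wrong: it uses nominative instead of instrumental for case.
(B) tsitsufvewviro is wrong: it uses plural instead of dual for number.

C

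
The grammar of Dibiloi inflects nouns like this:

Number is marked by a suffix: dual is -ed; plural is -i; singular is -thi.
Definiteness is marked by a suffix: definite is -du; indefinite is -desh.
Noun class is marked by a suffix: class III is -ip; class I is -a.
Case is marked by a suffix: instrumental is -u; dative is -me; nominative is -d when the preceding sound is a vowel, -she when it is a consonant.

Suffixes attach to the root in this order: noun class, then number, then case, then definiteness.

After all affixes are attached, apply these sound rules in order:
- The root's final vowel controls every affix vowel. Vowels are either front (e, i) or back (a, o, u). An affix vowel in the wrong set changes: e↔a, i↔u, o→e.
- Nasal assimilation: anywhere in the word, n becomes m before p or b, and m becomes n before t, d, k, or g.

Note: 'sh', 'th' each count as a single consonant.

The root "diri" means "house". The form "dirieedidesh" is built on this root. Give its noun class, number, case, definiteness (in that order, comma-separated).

Segment: diri-a-ed-u-desh.
noun class: -a → class I.
number: -ed → dual.
case: -u → instrumental.
definiteness: -desh → indefinite.

class I, dual, instrumental, indefinite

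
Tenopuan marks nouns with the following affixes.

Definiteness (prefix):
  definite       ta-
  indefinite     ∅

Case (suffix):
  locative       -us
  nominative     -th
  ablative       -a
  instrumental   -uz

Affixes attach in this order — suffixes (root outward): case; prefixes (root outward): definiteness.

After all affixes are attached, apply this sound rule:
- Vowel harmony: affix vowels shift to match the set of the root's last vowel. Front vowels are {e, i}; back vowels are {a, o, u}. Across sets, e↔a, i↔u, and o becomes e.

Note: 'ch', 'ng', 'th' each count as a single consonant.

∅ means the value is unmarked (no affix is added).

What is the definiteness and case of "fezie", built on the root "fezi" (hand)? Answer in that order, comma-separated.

Segment: fezi-a.
definiteness: ∅ → indefinite.
case: -a → ablative.

indefinite, ablative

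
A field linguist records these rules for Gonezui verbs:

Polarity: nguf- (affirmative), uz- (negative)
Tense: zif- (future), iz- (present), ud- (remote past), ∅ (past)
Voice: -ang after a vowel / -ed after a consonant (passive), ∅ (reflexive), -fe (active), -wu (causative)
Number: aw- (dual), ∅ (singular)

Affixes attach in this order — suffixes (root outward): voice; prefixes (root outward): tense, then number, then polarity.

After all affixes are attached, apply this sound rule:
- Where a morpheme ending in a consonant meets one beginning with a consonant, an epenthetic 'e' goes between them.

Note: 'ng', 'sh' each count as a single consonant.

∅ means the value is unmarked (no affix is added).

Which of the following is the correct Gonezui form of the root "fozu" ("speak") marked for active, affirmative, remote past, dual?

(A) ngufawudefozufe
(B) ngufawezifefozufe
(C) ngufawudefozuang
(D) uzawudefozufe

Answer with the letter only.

Attach tense remote past ud- → udfozu.
Attach number dual aw- → awudfozu.
Attach polarity affirmative nguf- → ngufawudfozu.
Attach voice active -fe → ngufawudfozufe.
Apply epenthesis: ngufawudfozufe → ngufawudefozufe.
So the correct form is ngufawudefozufe, option (A).
(B) ngufawezifefozufe is wrong: it uses future instead of remote past for tense.
(D) uzawudefozufe is wrong: it uses negative instead of affirmative for polarity.
(C) ngufawudefozuang is wrong: it uses passive instead of active for voice.

A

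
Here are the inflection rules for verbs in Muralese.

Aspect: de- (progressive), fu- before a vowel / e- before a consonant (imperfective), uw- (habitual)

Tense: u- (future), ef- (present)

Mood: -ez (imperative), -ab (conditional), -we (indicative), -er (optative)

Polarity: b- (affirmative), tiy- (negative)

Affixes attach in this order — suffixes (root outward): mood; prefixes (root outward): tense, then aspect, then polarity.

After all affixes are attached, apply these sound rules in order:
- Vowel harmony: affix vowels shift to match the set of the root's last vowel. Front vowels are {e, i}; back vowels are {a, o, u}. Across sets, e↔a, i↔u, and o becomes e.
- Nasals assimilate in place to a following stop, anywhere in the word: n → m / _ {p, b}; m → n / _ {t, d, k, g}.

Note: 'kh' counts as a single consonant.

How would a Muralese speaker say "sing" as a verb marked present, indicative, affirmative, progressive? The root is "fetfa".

Attach tense present ef- → effetfa.
Attach aspect progressive de- → deeffetfa.
Attach polarity affirmative b- → bdeeffetfa.
Attach mood indicative -we → bdeeffetfawe.
Apply vowel harmony: bdeeffetfawe → bdaaffetfawa.
Nasal assimilation: no change.

bdaaffetfawa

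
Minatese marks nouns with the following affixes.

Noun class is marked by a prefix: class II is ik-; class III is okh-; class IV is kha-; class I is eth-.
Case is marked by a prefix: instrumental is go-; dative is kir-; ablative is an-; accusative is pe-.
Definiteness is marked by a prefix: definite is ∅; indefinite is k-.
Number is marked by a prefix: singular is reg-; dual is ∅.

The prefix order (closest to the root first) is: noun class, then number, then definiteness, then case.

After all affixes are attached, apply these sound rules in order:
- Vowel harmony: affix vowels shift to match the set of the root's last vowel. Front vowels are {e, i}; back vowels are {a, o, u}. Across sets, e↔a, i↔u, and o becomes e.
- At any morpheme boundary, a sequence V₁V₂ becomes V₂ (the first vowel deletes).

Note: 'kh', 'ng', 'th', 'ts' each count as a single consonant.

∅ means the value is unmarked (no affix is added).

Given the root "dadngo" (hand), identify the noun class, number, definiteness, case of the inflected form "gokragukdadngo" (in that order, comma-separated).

Segment: go-k-reg-ik-dadngo.
noun class: ik- → class II.
number: reg- → singular.
definiteness: k- → indefinite.
case: go- → instrumental.

class II, singular, indefinite, instrumental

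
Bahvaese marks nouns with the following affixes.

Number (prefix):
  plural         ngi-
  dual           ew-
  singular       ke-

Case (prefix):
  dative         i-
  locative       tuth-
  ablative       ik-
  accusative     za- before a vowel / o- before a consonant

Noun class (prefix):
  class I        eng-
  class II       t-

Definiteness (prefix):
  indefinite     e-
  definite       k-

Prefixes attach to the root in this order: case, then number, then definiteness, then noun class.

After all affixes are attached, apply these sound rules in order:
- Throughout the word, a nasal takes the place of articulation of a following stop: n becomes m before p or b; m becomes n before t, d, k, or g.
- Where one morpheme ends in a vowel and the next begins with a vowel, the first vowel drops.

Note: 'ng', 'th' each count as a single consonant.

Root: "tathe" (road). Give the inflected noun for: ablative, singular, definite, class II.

Attach case ablative ik- → iktathe.
Attach number singular ke- → keiktathe.
Attach definiteness definite k- → kkeiktathe.
Attach noun class class II t- → tkkeiktathe.
Nasal assimilation: no change.
Apply vowel deletion: tkkeiktathe → tkkiktathe.

tkkiktathe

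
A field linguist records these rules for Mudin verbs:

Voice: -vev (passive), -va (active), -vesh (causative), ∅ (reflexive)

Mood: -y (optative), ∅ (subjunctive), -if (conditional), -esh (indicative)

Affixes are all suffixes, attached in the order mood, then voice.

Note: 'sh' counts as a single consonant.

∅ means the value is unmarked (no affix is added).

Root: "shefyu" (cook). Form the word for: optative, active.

Attach mood optative -y → shefyuy.
Attach voice active -va → shefyuyva.

shefyuyva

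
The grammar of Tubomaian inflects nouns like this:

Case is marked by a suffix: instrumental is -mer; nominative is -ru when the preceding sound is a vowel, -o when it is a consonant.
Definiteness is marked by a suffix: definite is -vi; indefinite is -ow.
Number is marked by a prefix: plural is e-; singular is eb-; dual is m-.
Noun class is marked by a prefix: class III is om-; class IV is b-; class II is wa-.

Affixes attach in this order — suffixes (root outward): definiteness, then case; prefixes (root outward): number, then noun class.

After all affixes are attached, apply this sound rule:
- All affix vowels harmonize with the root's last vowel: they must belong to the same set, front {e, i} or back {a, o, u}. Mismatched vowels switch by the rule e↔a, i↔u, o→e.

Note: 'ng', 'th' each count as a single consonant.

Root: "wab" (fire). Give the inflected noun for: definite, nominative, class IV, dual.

Attach number dual m- → mwab.
Attach definiteness definite -vi → mwabvi.
Attach case nominative -ru (after vowel 'i') → mwabviru.
Attach noun class class IV b- → bmwabviru.
Apply vowel harmony: bmwabviru → bmwabvuru.

bmwabvuru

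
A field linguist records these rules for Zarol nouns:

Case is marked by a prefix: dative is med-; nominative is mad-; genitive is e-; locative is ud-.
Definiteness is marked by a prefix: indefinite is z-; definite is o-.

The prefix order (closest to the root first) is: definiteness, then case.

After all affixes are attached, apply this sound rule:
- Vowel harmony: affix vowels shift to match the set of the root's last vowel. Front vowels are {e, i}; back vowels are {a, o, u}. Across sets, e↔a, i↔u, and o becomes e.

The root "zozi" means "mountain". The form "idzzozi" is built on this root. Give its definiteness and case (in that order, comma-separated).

indefinite, locative

Segment: ud-z-zozi.
definiteness: z- → indefinite.
case: ud- → locative.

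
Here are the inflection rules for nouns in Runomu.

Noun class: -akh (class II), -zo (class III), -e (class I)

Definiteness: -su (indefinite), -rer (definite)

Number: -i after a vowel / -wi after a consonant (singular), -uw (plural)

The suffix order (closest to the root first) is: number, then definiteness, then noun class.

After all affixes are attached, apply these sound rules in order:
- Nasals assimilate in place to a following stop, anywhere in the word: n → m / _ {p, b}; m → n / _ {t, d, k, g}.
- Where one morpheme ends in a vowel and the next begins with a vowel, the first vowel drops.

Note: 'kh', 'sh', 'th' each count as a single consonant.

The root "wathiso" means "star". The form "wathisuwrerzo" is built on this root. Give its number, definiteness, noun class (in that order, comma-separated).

Segment: wathiso-uw-rer-zo.
number: -uw → plural.
definiteness: -rer → definite.
noun class: -zo → class III.

plural, definite, class III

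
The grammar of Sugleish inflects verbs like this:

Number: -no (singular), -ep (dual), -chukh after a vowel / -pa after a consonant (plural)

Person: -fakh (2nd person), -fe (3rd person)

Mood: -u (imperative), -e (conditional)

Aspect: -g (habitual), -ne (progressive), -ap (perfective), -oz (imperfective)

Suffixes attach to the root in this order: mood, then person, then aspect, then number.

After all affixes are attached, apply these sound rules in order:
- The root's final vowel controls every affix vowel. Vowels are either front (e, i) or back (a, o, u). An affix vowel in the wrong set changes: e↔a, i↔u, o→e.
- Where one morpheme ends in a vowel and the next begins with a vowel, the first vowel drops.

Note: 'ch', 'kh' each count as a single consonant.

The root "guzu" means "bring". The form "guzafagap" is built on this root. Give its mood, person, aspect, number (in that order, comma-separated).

conditional, 3rd person, habitual, dual

Segment: guzu-e-fe-g-ep.
mood: -e → conditional.
person: -fe → 3rd person.
aspect: -g → habitual.
number: -ep → dual.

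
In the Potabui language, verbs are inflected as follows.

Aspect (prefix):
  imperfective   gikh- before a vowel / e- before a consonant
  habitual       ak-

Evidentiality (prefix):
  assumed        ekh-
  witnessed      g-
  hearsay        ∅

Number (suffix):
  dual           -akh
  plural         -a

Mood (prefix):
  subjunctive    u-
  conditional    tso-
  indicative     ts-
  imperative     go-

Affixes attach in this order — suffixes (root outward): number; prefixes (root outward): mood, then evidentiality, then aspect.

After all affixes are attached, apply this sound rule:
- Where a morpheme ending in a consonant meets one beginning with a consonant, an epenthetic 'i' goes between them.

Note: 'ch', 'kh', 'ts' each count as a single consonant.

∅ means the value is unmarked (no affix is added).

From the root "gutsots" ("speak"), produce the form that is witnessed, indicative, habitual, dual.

akigitsigutsotsakh

Attach mood indicative ts- → tsgutsots.
Attach evidentiality witnessed g- → gtsgutsots.
Attach number dual -akh → gtsgutsotsakh.
Attach aspect habitual ak- → akgtsgutsotsakh.
Apply epenthesis: akgtsgutsotsakh → akigitsigutsotsakh.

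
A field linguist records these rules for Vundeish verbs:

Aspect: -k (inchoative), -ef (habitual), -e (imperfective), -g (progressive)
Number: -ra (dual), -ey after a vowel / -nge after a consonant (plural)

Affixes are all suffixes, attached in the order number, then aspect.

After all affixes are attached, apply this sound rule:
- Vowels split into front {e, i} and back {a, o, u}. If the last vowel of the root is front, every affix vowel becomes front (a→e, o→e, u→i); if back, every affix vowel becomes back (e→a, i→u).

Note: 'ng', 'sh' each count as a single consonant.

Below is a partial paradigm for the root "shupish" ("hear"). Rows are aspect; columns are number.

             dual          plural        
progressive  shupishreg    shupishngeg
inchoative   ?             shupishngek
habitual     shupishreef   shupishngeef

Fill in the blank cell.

Attach number dual -ra → shupishra.
Attach aspect inchoative -k → shupishrak.
Apply vowel harmony: shupishrak → shupishrek.

shupishrek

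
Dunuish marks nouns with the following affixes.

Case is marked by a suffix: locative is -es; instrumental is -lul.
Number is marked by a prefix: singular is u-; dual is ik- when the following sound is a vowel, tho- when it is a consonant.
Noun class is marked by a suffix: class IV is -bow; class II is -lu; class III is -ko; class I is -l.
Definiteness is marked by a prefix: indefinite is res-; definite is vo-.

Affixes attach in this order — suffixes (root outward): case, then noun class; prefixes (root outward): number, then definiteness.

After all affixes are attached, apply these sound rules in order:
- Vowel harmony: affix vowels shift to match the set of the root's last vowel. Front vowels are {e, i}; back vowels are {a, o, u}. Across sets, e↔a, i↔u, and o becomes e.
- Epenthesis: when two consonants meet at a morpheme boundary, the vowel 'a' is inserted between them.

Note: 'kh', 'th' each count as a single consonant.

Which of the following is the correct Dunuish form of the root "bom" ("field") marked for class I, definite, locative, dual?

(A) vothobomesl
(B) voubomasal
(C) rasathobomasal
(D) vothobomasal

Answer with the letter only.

Attach number dual tho- (before consonant 'b') → thobom.
Attach case locative -es → thobomes.
Attach definiteness definite vo- → vothobomes.
Attach noun class class I -l → vothobomesl.
Apply vowel harmony: vothobomesl → vothobomasl.
Apply epenthesis: vothobomasl → vothobomasal.
So the correct form is vothobomasal, option (D).
(C) rasathobomasal is wrong: it uses indefinite instead of definite for definiteness.
(A) vothobomesl is wrong: it fails to apply the sound rule(s).
(B) voubomasal is wrong: it uses singular instead of dual for number.

D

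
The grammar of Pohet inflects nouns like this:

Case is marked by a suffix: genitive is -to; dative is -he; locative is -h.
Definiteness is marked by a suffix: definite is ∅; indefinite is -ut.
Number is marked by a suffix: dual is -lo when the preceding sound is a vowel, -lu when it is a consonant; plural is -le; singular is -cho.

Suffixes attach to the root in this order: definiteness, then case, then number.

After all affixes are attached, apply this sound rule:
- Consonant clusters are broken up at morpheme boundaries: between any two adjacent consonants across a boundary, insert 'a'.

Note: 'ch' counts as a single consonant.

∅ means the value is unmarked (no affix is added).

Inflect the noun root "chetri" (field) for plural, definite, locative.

definiteness = definite: zero marking, form stays chetri.
Attach case locative -h → chetrih.
Attach number plural -le → chetrihle.
Apply epenthesis: chetrihle → chetrihale.

chetrihale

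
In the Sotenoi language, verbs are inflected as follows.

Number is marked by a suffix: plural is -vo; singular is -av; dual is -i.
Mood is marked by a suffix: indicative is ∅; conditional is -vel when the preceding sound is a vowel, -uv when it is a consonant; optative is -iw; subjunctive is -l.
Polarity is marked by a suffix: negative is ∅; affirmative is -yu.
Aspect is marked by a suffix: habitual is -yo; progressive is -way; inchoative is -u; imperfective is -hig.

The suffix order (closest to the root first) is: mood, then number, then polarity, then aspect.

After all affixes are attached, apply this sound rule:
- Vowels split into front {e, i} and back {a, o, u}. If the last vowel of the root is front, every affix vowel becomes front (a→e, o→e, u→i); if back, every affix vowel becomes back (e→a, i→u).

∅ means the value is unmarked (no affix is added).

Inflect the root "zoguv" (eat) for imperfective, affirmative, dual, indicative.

mood = indicative: zero marking, form stays zoguv.
Attach number dual -i → zoguvi.
Attach polarity affirmative -yu → zoguviyu.
Attach aspect imperfective -hig → zoguviyuhig.
Apply vowel harmony: zoguviyuhig → zoguvuyuhug.

zoguvuyuhug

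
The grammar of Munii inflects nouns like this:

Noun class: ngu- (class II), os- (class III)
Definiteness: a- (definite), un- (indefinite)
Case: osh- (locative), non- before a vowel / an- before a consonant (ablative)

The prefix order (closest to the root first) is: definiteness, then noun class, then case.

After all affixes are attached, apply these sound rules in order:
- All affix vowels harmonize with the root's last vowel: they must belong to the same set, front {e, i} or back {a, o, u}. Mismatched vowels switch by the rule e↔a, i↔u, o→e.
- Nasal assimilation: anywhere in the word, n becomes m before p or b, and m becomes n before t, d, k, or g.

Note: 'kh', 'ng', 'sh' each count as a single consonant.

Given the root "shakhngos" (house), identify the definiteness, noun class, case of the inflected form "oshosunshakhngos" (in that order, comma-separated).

indefinite, class III, locative

Segment: osh-os-un-shakhngos.
definiteness: un- → indefinite.
noun class: os- → class III.
case: osh- → locative.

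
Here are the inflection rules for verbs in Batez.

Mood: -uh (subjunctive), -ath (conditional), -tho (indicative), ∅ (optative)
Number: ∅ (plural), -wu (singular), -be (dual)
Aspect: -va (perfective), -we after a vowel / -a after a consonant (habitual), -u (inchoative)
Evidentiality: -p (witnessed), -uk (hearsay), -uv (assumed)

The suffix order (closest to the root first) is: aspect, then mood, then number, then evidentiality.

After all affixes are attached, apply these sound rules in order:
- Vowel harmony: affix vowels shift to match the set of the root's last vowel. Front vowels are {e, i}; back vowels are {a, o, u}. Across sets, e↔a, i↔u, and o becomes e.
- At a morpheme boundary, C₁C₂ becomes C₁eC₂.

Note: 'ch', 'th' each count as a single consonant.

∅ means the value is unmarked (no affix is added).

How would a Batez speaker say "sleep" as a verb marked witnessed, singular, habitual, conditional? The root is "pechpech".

Attach aspect habitual -a (after consonant 'ch') → pechpecha.
Attach mood conditional -ath → pechpechaath.
Attach number singular -wu → pechpechaathwu.
Attach evidentiality witnessed -p → pechpechaathwup.
Apply vowel harmony: pechpechaathwup → pechpecheethwip.
Apply epenthesis: pechpecheethwip → pechpecheethewip.

pechpecheethewip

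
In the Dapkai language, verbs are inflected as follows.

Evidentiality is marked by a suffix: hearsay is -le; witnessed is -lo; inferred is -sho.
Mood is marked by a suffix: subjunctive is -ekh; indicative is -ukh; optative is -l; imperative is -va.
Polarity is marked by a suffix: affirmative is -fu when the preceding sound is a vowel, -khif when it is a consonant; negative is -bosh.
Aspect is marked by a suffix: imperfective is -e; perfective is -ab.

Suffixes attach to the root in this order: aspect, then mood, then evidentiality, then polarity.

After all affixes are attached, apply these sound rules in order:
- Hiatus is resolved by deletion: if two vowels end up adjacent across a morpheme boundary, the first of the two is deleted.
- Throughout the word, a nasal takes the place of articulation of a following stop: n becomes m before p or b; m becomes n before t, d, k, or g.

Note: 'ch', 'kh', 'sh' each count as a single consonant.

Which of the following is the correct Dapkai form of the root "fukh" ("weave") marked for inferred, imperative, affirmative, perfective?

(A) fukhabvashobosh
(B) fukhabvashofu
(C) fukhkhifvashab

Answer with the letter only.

Attach aspect perfective -ab → fukhab.
Attach mood imperative -va → fukhabva.
Attach evidentiality inferred -sho → fukhabvasho.
Attach polarity affirmative -fu (after vowel 'o') → fukhabvashofu.
Vowel deletion: no change.
Nasal assimilation: no change.
So the correct form is fukhabvashofu, option (B).
(A) fukhabvashobosh is wrong: it uses negative instead of affirmative for polarity.
(C) fukhkhifvashab is wrong: it has the affixes in the wrong order.

B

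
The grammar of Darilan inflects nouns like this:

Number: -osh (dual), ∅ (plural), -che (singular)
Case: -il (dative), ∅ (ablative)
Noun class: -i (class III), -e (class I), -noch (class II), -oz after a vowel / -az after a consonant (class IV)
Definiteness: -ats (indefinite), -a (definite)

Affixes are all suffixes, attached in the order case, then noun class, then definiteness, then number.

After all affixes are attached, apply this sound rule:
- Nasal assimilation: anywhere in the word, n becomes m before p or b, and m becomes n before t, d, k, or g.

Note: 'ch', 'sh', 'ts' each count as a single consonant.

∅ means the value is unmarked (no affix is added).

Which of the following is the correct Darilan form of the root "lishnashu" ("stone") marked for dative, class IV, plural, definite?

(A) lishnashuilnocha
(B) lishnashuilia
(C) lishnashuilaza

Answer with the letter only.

C

Attach case dative -il → lishnashuil.
Attach noun class class IV -az (after consonant 'l') → lishnashuilaz.
Attach definiteness definite -a → lishnashuilaza.
number = plural: zero marking, form stays lishnashuilaza.
Nasal assimilation: no change.
So the correct form is lishnashuilaza, option (C).
(B) lishnashuilia is wrong: it uses class III instead of class IV for noun class.
(A) lishnashuilnocha is wrong: it uses class II instead of class IV for noun class.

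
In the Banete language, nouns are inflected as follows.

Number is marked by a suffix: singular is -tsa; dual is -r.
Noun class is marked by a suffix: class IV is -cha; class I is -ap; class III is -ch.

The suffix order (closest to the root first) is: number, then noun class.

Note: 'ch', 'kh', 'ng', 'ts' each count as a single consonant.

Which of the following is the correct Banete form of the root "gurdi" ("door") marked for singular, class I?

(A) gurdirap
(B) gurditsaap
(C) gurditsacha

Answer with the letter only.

B

Attach number singular -tsa → gurditsa.
Attach noun class class I -ap → gurditsaap.
So the correct form is gurditsaap, option (B).
(A) gurdirap is wrong: it uses dual instead of singular for number.
(C) gurditsacha is wrong: it uses class IV instead of class I for noun class.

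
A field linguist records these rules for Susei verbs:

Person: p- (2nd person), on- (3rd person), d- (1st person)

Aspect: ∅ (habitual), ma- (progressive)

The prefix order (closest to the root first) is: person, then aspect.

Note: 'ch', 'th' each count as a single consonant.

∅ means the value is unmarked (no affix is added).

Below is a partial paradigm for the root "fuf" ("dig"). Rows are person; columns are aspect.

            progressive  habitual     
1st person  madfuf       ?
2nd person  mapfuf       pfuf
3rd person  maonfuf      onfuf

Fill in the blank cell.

Attach person 1st person d- → dfuf.
aspect = habitual: zero marking, form stays dfuf.

dfuf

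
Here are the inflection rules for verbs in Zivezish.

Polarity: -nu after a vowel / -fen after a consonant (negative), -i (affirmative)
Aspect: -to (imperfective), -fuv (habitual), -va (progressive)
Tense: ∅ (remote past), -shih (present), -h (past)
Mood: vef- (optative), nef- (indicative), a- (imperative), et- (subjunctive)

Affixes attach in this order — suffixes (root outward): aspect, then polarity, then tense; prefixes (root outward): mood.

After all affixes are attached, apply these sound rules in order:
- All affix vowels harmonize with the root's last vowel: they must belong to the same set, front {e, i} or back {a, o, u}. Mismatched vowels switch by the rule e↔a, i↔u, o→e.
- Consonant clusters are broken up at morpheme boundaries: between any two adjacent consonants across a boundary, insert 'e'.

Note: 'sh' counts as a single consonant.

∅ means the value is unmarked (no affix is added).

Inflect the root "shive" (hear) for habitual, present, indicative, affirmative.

Attach aspect habitual -fuv → shivefuv.
Attach polarity affirmative -i → shivefuvi.
Attach mood indicative nef- → nefshivefuvi.
Attach tense present -shih → nefshivefuvishih.
Apply vowel harmony: nefshivefuvishih → nefshivefivishih.
Apply epenthesis: nefshivefivishih → nefeshivefivishih.

nefeshivefivishih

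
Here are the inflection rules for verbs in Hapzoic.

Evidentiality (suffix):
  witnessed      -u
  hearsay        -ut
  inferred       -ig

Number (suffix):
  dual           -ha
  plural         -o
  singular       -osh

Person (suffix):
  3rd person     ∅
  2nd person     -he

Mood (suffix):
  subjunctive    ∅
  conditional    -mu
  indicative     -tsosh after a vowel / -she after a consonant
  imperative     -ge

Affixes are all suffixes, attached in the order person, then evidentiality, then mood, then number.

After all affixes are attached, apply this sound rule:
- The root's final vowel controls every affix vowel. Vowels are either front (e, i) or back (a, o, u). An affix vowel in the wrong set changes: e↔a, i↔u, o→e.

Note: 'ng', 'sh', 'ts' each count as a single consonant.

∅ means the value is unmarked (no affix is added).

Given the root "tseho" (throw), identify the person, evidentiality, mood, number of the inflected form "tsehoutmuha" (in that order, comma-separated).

Segment: tseho-ut-mu-ha.
person: ∅ → 3rd person.
evidentiality: -ut → hearsay.
mood: -mu → conditional.
number: -ha → dual.

3rd person, hearsay, conditional, dual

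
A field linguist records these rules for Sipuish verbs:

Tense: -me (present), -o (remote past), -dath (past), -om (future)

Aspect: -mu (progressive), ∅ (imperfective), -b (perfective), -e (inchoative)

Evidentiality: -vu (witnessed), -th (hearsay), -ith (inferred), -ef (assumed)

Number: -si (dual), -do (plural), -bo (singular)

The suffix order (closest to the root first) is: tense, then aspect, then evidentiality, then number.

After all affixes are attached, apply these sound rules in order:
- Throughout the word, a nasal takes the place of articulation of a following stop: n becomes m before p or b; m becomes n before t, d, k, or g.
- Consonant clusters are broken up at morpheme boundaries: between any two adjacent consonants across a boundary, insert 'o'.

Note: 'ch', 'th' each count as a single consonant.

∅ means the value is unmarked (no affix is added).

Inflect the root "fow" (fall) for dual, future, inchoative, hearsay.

Attach tense future -om → fowom.
Attach aspect inchoative -e → fowome.
Attach evidentiality hearsay -th → fowometh.
Attach number dual -si → fowomethsi.
Nasal assimilation: no change.
Apply epenthesis: fowomethsi → fowomethosi.

fowomethosi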